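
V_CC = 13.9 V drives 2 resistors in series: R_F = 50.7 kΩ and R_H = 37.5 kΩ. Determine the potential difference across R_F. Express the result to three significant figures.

V ≈ 7.99 V

Series total: ΣR = 50.7 + 37.5 = 88.20 kΩ.
V = V_CC · R/ΣR = 13.9 × 0.5748 = 7.990 V.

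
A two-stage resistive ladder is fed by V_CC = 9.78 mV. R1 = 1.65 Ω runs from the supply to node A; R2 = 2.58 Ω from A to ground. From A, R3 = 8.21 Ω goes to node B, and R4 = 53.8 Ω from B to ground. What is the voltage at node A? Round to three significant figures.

Looking into the second stage from A: R3 + R4 = 62.01 Ω appears in parallel with R2.
R2 ‖ (R3+R4) = 2.477 Ω.
So V_A = 9.78 × 0.6002 = 5.870 mV.

V_A ≈ 5.87 mV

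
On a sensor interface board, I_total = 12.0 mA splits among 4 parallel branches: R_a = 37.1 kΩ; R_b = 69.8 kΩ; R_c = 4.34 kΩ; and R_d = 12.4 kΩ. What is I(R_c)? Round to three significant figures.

I ≈ 7.85 mA

ΣG = 1/37.1 + 1/69.8 + 1/4.34 + 1/12.4 = 0.3523.
By the current-divider rule, I = I_total · G_k/ΣG = 12.0 × 0.6540 = 7.847 mA.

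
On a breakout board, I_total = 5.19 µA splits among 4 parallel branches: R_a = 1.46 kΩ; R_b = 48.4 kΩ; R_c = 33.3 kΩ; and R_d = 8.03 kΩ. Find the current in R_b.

ΣG = 1/1.46 + 1/48.4 + 1/33.3 + 1/8.03 = 0.8602.
By the current-divider rule, I = I_total · G_k/ΣG = 5.19 × 0.02402 = 0.1247 µA.

I ≈ 0.125 µA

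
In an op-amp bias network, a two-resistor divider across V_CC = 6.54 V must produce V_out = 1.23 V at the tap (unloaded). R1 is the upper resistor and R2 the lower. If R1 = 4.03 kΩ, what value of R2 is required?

The divider ratio is R2/(R1+R2) = 1.23/6.54 = 0.1881.
R2 = R1 · 0.1881/(1 − 0.1881) = 0.9335 kΩ.

R2 ≈ 0.934 kΩ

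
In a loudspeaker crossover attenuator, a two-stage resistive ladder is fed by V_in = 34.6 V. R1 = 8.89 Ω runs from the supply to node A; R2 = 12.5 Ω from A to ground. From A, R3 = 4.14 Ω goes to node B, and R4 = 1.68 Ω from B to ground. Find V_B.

Node A sees R2 in parallel with the series input of stage 2, R3 + R4 = 5.820 Ω.
Effective lower resistance at A: R2 ‖ 5.820 = 3.971 Ω.
So V_A = 34.6 × 0.3088 = 10.68 V.
V_B = V_A × 0.2887 = 3.084 V.

V_B ≈ 3.08 V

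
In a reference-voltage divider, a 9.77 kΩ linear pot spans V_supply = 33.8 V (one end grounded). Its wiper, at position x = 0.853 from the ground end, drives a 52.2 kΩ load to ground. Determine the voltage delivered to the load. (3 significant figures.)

Lower segment x·R_p = 8.334 kΩ; upper segment (1−x)·R_p = 1.436 kΩ.
R_L loads the lower segment: effective lower R = 7.186 kΩ.
Loaded-divider output: V_out = 33.8 × 0.8334 = 28.17 V.

V_out ≈ 28.2 V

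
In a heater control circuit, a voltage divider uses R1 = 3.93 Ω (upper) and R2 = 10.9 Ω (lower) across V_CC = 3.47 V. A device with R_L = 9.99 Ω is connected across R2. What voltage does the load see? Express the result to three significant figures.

The load sits in parallel with R2, giving an effective lower resistance R2' = R2·R_L/(R2+R_L) = 5.213 Ω.
Now apply the divider: V_out = 3.47 × 0.5701 = 1.978 V.

V_out ≈ 1.98 V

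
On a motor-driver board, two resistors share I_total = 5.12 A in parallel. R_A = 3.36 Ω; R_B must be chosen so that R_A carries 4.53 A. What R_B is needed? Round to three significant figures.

Two-branch current divider: I_A = I_total · R_B/(R_A + R_B).
With f = 0.8848, R_B = R_A · f/(1−f) = 3.36 × 7.678 = 25.80 Ω.

R_B ≈ 25.8 Ω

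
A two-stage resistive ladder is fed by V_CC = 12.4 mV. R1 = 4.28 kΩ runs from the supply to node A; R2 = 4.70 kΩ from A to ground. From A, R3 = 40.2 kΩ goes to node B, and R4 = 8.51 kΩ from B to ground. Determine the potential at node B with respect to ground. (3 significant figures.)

V_B ≈ 1.08 mV

Node A sees R2 in parallel with the series input of stage 2, R3 + R4 = 48.71 kΩ.
R2 ‖ (R3+R4) = 4.286 kΩ.
So V_A = 12.4 × 0.5004 = 6.205 mV.
Stage 2 is unloaded, so V_B = V_A · R4/(R3+R4) = 6.205 × 8.51/48.71 = 1.084 mV.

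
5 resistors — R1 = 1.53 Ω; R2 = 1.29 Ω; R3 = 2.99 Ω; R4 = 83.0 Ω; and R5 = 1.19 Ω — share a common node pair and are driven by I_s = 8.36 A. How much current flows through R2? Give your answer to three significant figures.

Total conductance ΣG = 1/1.53 + 1/1.29 + 1/2.99 + 1/83.0 + 1/1.19 = 2.616 (units of 1/Ω).
Current divider: I(R2) = I_s · G_k/ΣG = 8.36 × (0.7752/2.616) = 8.36 × 0.2964 = 2.478 A.

I ≈ 2.48 A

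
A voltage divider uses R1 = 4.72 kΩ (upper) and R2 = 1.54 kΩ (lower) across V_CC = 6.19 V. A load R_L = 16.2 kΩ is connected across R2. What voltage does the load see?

The load sits in parallel with R2, giving an effective lower resistance R2' = R2·R_L/(R2+R_L) = 1.406 kΩ.
Then V_out = V_CC · R2'/(R1 + R2') = 6.19 × 1.406/6.126 = 1.421 V.

V_out ≈ 1.42 V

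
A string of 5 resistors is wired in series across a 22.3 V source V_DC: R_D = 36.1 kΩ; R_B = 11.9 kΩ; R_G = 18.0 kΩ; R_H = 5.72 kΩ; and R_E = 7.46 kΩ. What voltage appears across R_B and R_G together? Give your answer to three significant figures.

Total series resistance ΣR = 36.1 + 11.9 + 18.0 + 5.72 + 7.46 = 79.18 kΩ.
R_{R_B..R_G} = 11.9 + 18.0 = 29.90 kΩ.
V = V_DC · R/ΣR = 22.3 × 0.3776 = 8.421 V.

V ≈ 8.42 V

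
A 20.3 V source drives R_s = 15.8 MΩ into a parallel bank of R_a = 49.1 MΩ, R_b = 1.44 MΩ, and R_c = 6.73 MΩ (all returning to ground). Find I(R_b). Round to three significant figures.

I ≈ 0.963 µA

Equivalent of the parallel group: R_p = 1.158 MΩ.
Node voltage V_A = V_in · R_p/(R_s + R_p) = 20.3 × 0.06830 = 1.386 V.
Branch current I = V_A/R_b = 1.386/1.44 = 0.9628 µA.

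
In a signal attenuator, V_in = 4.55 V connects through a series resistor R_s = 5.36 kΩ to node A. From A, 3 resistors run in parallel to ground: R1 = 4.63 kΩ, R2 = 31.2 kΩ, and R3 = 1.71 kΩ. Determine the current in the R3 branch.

I ≈ 0.487 mA

Combine the parallel branches: R_p = (1/4.63 + 1/31.2 + 1/1.71)⁻¹ = 1.201 kΩ.
Node voltage V_A = V_in · R_p/(R_s + R_p) = 4.55 × 0.1830 = 0.8327 V.
I(R3) = V_A / R3 = 0.8327/1.71 = 0.4870 mA.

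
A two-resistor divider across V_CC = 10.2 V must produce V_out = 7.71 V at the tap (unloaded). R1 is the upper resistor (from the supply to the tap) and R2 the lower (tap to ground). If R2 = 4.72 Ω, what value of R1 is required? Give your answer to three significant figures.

R1 ≈ 1.52 Ω

The divider ratio is R2/(R1+R2) = 7.71/10.2 = 0.7559.
So R1 = R2 · (V_CC/V_out − 1) = 4.72 × (10.2/7.71 − 1) = 4.72 × 0.3230 = 1.524 Ω.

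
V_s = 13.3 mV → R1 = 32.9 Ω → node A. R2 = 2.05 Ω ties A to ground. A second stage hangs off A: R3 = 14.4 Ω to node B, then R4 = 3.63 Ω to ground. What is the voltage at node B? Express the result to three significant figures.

V_B ≈ 0.142 mV

Node A sees R2 in parallel with the series input of stage 2, R3 + R4 = 18.03 Ω.
Effective lower resistance at A: R2 ‖ 18.03 = 1.841 Ω.
V_A = 13.3 × 1.841/(32.9 + 1.841) = 0.7047 mV.
Stage 2 is unloaded, so V_B = V_A · R4/(R3+R4) = 0.7047 × 3.63/18.03 = 0.1419 mV.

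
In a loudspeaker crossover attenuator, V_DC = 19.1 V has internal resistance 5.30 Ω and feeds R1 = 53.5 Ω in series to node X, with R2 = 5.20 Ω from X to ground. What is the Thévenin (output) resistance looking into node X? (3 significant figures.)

R1' = 5.30 + 53.5 = 58.80 Ω (source resistance + R1).
Zeroing V_DC shorts the top of R1' to ground, so R_th = R1' ‖ R2 = 4.778 Ω.

R_th ≈ 4.78 Ω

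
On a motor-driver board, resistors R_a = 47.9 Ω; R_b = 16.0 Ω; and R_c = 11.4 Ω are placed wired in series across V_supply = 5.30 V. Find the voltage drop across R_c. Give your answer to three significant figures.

Series total: ΣR = 47.9 + 16.0 + 11.4 = 75.30 Ω.
V = V_supply · R/ΣR = 5.30 × 0.1514 = 0.8024 V.

V ≈ 0.802 V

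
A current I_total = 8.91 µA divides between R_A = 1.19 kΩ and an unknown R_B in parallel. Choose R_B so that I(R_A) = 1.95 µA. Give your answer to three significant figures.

In a two-way split, I_A/I_total = R_B/(R_A + R_B).
With f = 0.2189, R_B = R_A · f/(1−f) = 1.19 × 0.2802 = 0.3334 kΩ.

R_B ≈ 0.333 kΩ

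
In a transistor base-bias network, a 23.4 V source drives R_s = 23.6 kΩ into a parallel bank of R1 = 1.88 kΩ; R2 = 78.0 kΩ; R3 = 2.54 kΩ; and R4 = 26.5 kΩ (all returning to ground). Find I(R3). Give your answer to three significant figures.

I ≈ 0.383 mA

Equivalent of the parallel group: R_p = 1.024 kΩ.
V_A = 23.4 × 1.024/24.62 = 0.9735 V.
I(R3) = V_A / R3 = 0.9735/2.54 = 0.3833 mA.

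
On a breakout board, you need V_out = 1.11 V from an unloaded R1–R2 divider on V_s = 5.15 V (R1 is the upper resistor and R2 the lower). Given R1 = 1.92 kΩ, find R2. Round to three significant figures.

V_out/V_s = R2/(R1+R2) = 0.2155.
So R2 = R1 · V_out/(V_s − V_out) = 1.92 × 1.11/(5.15 − 1.11) = 1.92 × 0.2748 = 0.5275 kΩ.

R2 ≈ 0.528 kΩ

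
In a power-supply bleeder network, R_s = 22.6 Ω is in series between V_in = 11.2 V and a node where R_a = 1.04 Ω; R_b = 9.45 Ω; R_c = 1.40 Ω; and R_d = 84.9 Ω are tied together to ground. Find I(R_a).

Parallel bank: R_p = 1/(1/1.04 + 1/9.45 + 1/1.40 + 1/84.9) = 0.5576 Ω.
V_A by voltage divider: V_A = 11.2 × 0.5576/(22.6 + 0.5576) = 0.2697 V.
I(R_a) = V_A / R_a = 0.2697/1.04 = 0.2593 A.
(Equivalently: I_total = 0.4836 A, then current-divider fraction G_k/ΣG = 0.5361.)

I ≈ 0.259 A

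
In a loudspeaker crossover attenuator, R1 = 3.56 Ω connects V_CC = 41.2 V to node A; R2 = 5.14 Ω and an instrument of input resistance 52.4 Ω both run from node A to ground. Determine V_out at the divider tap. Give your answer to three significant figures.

The load sits in parallel with R2, giving an effective lower resistance R2' = R2·R_L/(R2+R_L) = 4.681 Ω.
Voltage divider with the loaded lower leg: V_out = 41.2 × 4.681/(3.56 + 4.681) = 41.2 × 0.5680 = 23.40 V.

V_out ≈ 23.4 V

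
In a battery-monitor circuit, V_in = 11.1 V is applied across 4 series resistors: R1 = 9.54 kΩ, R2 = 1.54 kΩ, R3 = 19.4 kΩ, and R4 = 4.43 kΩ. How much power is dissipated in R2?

P ≈ 0.156 mW

Series current I = V_in/ΣR = 11.1/34.91 = 0.3180 mA.
V(R2) = I·R = 0.4897 V; P = V·I = 0.4897 × 0.3180 = 0.1557 mW.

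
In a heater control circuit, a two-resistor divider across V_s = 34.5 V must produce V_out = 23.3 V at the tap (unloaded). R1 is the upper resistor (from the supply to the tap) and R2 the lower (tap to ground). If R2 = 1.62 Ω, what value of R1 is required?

R1 ≈ 0.779 Ω

V_out/V_s = R2/(R1+R2) = 0.6754.
Rearranging, R1 = R2·(1−k)/k = 1.62 × 0.4807 = 0.7787 Ω.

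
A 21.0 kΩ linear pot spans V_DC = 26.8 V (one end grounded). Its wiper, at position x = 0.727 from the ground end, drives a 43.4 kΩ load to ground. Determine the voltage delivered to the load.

The pot divides into 5.733 kΩ above the wiper and 15.27 kΩ below.
(x·R_p) ‖ R_L = 11.29 kΩ.
V_out = 26.8 × 11.29/(5.733 + 11.29) = 17.78 V.
(Unloaded: V_out = x·V_DC = 19.5 V.)

V_out ≈ 17.8 V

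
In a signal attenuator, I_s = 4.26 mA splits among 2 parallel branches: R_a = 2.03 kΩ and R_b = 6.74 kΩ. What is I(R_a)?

I ≈ 3.27 mA

With just two branches, the current splits inversely with resistance.
So I = 4.26 × 6.74/8.770 = 3.274 mA.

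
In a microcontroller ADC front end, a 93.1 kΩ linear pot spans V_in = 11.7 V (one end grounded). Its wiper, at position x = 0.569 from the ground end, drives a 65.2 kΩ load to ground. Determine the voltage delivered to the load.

V_out ≈ 4.93 V

Lower segment x·R_p = 52.97 kΩ; upper segment (1−x)·R_p = 40.13 kΩ.
R_L loads the lower segment: effective lower R = 29.23 kΩ.
V_out = 11.7 × 29.23/(40.13 + 29.23) = 4.931 V.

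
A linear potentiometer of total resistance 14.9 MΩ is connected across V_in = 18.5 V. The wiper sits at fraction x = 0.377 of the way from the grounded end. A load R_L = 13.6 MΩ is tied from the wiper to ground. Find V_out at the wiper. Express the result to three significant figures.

Lower segment x·R_p = 5.617 MΩ; upper segment (1−x)·R_p = 9.283 MΩ.
R_L loads the lower segment: effective lower R = 3.975 MΩ.
Then V_out = V_in · 3.975/(9.283 + 3.975) = 5.547 V.
(Unloaded: V_out = x·V_in = 6.97 V.)

V_out ≈ 5.55 V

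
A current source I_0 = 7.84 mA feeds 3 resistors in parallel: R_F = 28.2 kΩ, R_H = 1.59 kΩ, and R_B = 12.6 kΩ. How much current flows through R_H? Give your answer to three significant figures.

I ≈ 6.63 mA

Total conductance ΣG = 1/28.2 + 1/1.59 + 1/12.6 = 0.7438 (units of 1/kΩ).
R_H takes the fraction G_k/ΣG = 0.6289/0.7438 = 0.8456, so I = 7.84 × 0.8456 = 6.630 mA.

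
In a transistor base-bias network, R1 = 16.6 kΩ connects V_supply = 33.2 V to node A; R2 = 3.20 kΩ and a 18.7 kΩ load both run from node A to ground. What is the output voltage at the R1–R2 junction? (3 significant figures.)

V_out ≈ 4.69 V

The load sits in parallel with R2, giving an effective lower resistance R2' = R2·R_L/(R2+R_L) = 2.732 kΩ.
Now apply the divider: V_out = 33.2 × 0.1413 = 4.692 V.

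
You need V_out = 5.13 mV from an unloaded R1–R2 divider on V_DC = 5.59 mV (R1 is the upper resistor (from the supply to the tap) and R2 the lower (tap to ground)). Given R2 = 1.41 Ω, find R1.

R1 ≈ 0.126 Ω

Required fraction k = V_out/V_DC = 0.9177.
Rearranging, R1 = R2·(1−k)/k = 1.41 × 0.08967 = 0.1264 Ω.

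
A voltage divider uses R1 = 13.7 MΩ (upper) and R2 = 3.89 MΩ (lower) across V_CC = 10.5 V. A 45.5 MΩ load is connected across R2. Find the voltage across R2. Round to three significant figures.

V_out ≈ 2.18 V

The load sits in parallel with R2, giving an effective lower resistance R2' = R2·R_L/(R2+R_L) = 3.584 MΩ.
Then V_out = V_CC · R2'/(R1 + R2') = 10.5 × 3.584/17.28 = 2.177 V.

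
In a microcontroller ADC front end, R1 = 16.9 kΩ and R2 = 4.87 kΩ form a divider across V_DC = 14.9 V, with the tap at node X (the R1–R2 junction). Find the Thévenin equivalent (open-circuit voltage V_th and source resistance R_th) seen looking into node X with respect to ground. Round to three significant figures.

With X open, the divider is unloaded: V_th = 14.9 × 4.87/21.77 = 3.333 V.
With V_DC suppressed (replaced by a short), R_th = R1 ‖ R2 = (16.90 × 4.87)/(16.90 + 4.87) = 3.781 kΩ.

V_th ≈ 3.33 V, R_th ≈ 3.78 kΩ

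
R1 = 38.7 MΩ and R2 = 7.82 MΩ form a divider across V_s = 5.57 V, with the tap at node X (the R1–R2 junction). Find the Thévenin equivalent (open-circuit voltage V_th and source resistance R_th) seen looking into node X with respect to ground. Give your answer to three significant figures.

V_th ≈ 0.936 V, R_th ≈ 6.51 MΩ

With X open, the divider is unloaded: V_th = 5.57 × 7.82/46.52 = 0.9363 V.
Looking into X with the source shorted: R_th = R1·R2/(R1+R2) = 38.70 × 7.82/46.52 = 6.505 MΩ.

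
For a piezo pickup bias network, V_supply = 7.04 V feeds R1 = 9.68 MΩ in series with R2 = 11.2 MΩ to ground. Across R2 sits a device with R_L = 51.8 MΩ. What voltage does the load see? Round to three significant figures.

R2 ‖ R_L = (11.2 × 51.8)/(11.2 + 51.8) = 9.209 MΩ.
Now apply the divider: V_out = 7.04 × 0.4875 = 3.432 V.
(Unloaded it would be 3.78 V; the load pulls it down.)

V_out ≈ 3.43 V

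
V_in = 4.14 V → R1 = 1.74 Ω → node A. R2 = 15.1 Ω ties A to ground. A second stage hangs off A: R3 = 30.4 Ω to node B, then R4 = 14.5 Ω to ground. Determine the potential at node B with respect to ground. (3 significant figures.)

V_B ≈ 1.16 V

Node A sees R2 in parallel with the series input of stage 2, R3 + R4 = 44.90 Ω.
R2 ‖ (R3+R4) = 11.30 Ω.
So V_A = 4.14 × 0.8666 = 3.588 V.
Stage 2 is unloaded, so V_B = V_A · R4/(R3+R4) = 3.588 × 14.5/44.90 = 1.159 V.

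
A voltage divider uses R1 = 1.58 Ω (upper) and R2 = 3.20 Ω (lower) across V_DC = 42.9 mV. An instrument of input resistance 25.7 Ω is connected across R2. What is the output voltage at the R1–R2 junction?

V_out ≈ 27.6 mV

R2 ‖ R_L = (3.20 × 25.7)/(3.20 + 25.7) = 2.846 Ω.
Voltage divider with the loaded lower leg: V_out = 42.9 × 2.846/(1.58 + 2.846) = 42.9 × 0.6430 = 27.58 mV.
(Unloaded it would be 28.7 mV; the load pulls it down.)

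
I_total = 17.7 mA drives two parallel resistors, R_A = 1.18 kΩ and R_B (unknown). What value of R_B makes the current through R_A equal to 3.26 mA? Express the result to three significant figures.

In a two-way split, I_A/I_total = R_B/(R_A + R_B).
3.26/17.7 = R_B/(R_A + R_B) → R_B = R_A · (0.1842)/(1 − 0.1842) = 1.18 × 0.2258 = 0.2664 kΩ.

R_B ≈ 0.266 kΩ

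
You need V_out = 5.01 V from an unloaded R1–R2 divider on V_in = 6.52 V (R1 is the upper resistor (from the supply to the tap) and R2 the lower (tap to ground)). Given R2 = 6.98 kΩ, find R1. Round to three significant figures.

Required fraction k = V_out/V_in = 0.7684.
So R1 = R2 · (V_in/V_out − 1) = 6.98 × (6.52/5.01 − 1) = 6.98 × 0.3014 = 2.104 kΩ.

R1 ≈ 2.10 kΩ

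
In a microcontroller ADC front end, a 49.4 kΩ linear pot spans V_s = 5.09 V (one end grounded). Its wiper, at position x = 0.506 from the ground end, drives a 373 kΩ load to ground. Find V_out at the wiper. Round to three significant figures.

V_out ≈ 2.49 V

Split the track: R_lower = x·R_p = 25.00 kΩ, R_upper = (1−x)·R_p = 24.40 kΩ.
(x·R_p) ‖ R_L = 23.43 kΩ.
Then V_out = V_s · 23.43/(24.40 + 23.43) = 2.493 V.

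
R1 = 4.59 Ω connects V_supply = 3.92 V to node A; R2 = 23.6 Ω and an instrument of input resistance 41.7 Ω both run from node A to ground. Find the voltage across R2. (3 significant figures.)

V_out ≈ 3.00 V

The load sits in parallel with R2, giving an effective lower resistance R2' = R2·R_L/(R2+R_L) = 15.07 Ω.
Then V_out = V_supply · R2'/(R1 + R2') = 3.92 × 15.07/19.66 = 3.005 V.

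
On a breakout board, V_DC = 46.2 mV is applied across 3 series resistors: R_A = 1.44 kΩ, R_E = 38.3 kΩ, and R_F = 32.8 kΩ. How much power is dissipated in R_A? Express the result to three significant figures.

P ≈ 0.584 nW

Series current I = V_DC/ΣR = 46.2/72.54 = 0.6369 µA.
V(R_A) = I·R = 0.9171 mV; P = V·I = 0.9171 × 0.6369 = 0.5841 nW.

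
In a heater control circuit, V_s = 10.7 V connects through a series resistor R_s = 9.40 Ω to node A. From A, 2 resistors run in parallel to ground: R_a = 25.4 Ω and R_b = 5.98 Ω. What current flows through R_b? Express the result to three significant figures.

I ≈ 0.608 A

Parallel bank: R_p = 1/(1/25.4 + 1/5.98) = 4.840 Ω.
V_A by voltage divider: V_A = 10.7 × 4.840/(9.40 + 4.840) = 3.637 V.
Branch current I = V_A/R_b = 3.637/5.98 = 0.6082 A.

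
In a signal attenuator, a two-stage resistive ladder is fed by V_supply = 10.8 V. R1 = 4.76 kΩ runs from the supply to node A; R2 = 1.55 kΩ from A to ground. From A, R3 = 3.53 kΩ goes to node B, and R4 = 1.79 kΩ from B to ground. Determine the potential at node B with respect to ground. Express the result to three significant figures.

Looking into the second stage from A: R3 + R4 = 5.320 kΩ appears in parallel with R2.
Effective lower resistance at A: R2 ‖ 5.320 = 1.200 kΩ.
So V_A = 10.8 × 0.2014 = 2.175 V.
Stage 2 is unloaded, so V_B = V_A · R4/(R3+R4) = 2.175 × 1.79/5.320 = 0.7318 V.

V_B ≈ 0.732 V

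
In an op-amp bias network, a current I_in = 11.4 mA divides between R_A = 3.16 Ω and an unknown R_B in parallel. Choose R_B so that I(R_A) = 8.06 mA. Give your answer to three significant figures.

In a two-way split, I_A/I_in = R_B/(R_A + R_B).
8.06/11.4 = R_B/(R_A + R_B) → R_B = R_A · (0.7070)/(1 − 0.7070) = 3.16 × 2.413 = 7.626 Ω.

R_B ≈ 7.63 Ω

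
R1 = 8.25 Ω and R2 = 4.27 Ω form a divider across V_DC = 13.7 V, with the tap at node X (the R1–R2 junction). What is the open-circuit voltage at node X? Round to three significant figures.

V_th ≈ 4.67 V

V_th is the unloaded tap voltage: V_DC · R2/(R1+R2) = 13.7 × 0.3411 = 4.672 V.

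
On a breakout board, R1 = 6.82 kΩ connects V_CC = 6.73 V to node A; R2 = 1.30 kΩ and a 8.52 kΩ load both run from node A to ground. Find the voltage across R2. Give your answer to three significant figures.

V_out ≈ 0.955 V

First combine the lower leg with the load: R2 ‖ R_L = 1.128 kΩ.
Voltage divider with the loaded lower leg: V_out = 6.73 × 1.128/(6.82 + 1.128) = 6.73 × 0.1419 = 0.9551 V.
(Unloaded it would be 1.08 V; the load pulls it down.)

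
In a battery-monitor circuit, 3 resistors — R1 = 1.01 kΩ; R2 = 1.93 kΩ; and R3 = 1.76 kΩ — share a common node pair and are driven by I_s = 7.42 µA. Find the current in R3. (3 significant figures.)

I ≈ 2.03 µA

ΣG = 1/1.01 + 1/1.93 + 1/1.76 = 2.076.
By the current-divider rule, I = I_s · G_k/ΣG = 7.42 × 0.2736 = 2.030 µA.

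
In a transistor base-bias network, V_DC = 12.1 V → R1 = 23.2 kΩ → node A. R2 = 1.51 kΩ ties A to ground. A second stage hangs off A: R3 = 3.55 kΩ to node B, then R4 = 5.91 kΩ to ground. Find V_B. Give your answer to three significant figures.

V_B ≈ 0.402 V

Looking into the second stage from A: R3 + R4 = 9.460 kΩ appears in parallel with R2.
R2 ‖ (R3+R4) = 1.302 kΩ.
V_A = 12.1 × 1.302/(23.2 + 1.302) = 0.6430 V.
Stage 2 is unloaded, so V_B = V_A · R4/(R3+R4) = 0.6430 × 5.91/9.460 = 0.4017 V.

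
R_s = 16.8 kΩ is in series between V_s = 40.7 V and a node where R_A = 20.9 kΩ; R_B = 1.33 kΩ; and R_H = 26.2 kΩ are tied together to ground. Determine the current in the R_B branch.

Combine the parallel branches: R_p = (1/20.9 + 1/1.33 + 1/26.2)⁻¹ = 1.193 kΩ.
Node voltage V_A = V_s · R_p/(R_s + R_p) = 40.7 × 0.06633 = 2.700 V.
I(R_B) = V_A / R_B = 2.700/1.33 = 2.030 mA.

I ≈ 2.03 mA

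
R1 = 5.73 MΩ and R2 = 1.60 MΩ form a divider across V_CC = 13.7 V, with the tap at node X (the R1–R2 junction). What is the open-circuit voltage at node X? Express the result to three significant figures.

V_th ≈ 2.99 V

Open-circuit (no load on X): V_th = V_CC · R2/(R1 + R2) = 13.7 × 1.60/(5.730 + 1.60) = 2.990 V.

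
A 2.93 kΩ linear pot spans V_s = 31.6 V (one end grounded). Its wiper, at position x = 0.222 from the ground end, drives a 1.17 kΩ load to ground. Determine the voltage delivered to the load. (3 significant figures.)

V_out ≈ 4.90 V

The pot divides into 2.280 kΩ above the wiper and 0.6505 kΩ below.
R_L loads the lower segment: effective lower R = 0.4180 kΩ.
V_out = 31.6 × 0.4180/(2.280 + 0.4180) = 4.897 V.
(Unloaded: V_out = x·V_s = 7.02 V.)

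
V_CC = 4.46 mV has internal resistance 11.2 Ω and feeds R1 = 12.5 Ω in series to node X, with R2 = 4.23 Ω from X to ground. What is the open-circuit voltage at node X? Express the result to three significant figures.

V_th ≈ 0.675 mV

R1' = 11.2 + 12.5 = 23.70 Ω (source resistance + R1).
Open-circuit (no load on X): V_th = V_CC · R2/(R1' + R2) = 4.46 × 4.23/(23.70 + 4.23) = 0.6755 mV.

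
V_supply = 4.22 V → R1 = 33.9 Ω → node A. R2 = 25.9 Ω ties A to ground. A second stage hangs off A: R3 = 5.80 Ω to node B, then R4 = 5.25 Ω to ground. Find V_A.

V_A ≈ 0.785 V

The second stage (R3 + R4 = 11.05 Ω) loads node A in parallel with R2.
Effective lower resistance at A: R2 ‖ 11.05 = 7.745 Ω.
So V_A = 4.22 × 0.1860 = 0.7849 V.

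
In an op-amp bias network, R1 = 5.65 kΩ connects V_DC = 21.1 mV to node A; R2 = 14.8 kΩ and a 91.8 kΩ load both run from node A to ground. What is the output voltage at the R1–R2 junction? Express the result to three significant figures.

The load sits in parallel with R2, giving an effective lower resistance R2' = R2·R_L/(R2+R_L) = 12.75 kΩ.
Then V_out = V_DC · R2'/(R1 + R2') = 21.1 × 12.75/18.40 = 14.62 mV.
(Unloaded it would be 15.3 mV; the load pulls it down.)

V_out ≈ 14.6 mV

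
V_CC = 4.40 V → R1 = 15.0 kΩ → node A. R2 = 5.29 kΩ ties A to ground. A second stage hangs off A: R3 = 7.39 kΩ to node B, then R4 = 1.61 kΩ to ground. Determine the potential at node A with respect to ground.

V_A ≈ 0.800 V

The second stage (R3 + R4 = 9.000 kΩ) loads node A in parallel with R2.
Effective lower resistance at A: R2 ‖ 9.000 = 3.332 kΩ.
V_A = 4.40 × 3.332/(15.0 + 3.332) = 0.7997 V.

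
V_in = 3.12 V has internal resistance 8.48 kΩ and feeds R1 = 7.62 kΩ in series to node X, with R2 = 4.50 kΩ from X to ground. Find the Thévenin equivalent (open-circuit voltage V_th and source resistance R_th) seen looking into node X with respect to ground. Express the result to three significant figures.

V_th ≈ 0.682 V, R_th ≈ 3.52 kΩ

R1' = 8.48 + 7.62 = 16.10 kΩ (source resistance + R1).
Open-circuit (no load on X): V_th = V_in · R2/(R1' + R2) = 3.12 × 4.50/(16.10 + 4.50) = 0.6816 V.
Looking into X with the source shorted: R_th = R1'·R2/(R1'+R2) = 16.10 × 4.50/20.60 = 3.517 kΩ.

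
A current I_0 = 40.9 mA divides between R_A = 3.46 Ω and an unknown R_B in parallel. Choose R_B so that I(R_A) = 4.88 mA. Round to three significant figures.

R_B ≈ 0.469 Ω

In a two-way split, I_A/I_0 = R_B/(R_A + R_B).
4.88/40.9 = R_B/(R_A + R_B) → R_B = R_A · (0.1193)/(1 − 0.1193) = 3.46 × 0.1355 = 0.4688 Ω.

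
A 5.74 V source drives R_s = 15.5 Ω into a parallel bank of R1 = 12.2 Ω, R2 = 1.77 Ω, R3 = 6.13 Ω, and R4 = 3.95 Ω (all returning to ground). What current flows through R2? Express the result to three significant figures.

Equivalent of the parallel group: R_p = 0.9405 Ω.
Node voltage V_A = V_s · R_p/(R_s + R_p) = 5.74 × 0.05721 = 0.3284 V.
Branch current I = V_A/R2 = 0.3284/1.77 = 0.1855 A.
(Equivalently: I_total = 0.3491 A, then current-divider fraction G_k/ΣG = 0.5314.)

I ≈ 0.186 A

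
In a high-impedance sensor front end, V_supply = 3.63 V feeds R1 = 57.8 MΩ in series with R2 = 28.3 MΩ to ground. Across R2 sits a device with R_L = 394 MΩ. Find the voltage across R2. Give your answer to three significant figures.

V_out ≈ 1.14 V

First combine the lower leg with the load: R2 ‖ R_L = 26.40 MΩ.
Then V_out = V_supply · R2'/(R1 + R2') = 3.63 × 26.40/84.20 = 1.138 V.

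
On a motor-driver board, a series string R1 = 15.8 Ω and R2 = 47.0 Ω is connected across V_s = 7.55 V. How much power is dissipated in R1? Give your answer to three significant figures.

P ≈ 0.228 W

Series current I = V_s/ΣR = 7.55/62.80 = 0.1202 A.
P(R1) = I²·R1 = (0.1202)² × 15.8 = 0.2284 W.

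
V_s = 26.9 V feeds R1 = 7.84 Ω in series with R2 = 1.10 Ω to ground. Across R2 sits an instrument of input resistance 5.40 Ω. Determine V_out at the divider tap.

V_out ≈ 2.81 V

First combine the lower leg with the load: R2 ‖ R_L = 0.9138 Ω.
Then V_out = V_s · R2'/(R1 + R2') = 26.9 × 0.9138/8.754 = 2.808 V.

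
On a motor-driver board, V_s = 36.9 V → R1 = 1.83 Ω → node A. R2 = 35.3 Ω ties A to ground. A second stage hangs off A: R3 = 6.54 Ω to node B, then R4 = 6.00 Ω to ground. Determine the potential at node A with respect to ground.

V_A ≈ 30.8 V

Node A sees R2 in parallel with the series input of stage 2, R3 + R4 = 12.54 Ω.
R2 ‖ (R3+R4) = 9.253 Ω.
First divider: V_A = V_s · 9.253/(1.83 + 9.253) = 30.81 V.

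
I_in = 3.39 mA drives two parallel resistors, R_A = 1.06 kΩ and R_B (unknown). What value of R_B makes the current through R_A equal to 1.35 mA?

R_B ≈ 0.701 kΩ

Two-branch current divider: I_A = I_in · R_B/(R_A + R_B).
With f = 0.3982, R_B = R_A · f/(1−f) = 1.06 × 0.6618 = 0.7015 kΩ.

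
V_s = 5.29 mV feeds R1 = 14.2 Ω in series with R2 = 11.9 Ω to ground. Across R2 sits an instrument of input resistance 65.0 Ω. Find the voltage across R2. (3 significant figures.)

First combine the lower leg with the load: R2 ‖ R_L = 10.06 Ω.
Voltage divider with the loaded lower leg: V_out = 5.29 × 10.06/(14.2 + 10.06) = 5.29 × 0.4146 = 2.193 mV.

V_out ≈ 2.19 mV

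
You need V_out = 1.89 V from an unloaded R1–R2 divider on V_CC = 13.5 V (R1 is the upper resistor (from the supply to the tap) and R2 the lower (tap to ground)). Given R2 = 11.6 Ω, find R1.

V_out/V_CC = R2/(R1+R2) = 0.1400.
So R1 = R2 · (V_CC/V_out − 1) = 11.6 × (13.5/1.89 − 1) = 11.6 × 6.143 = 71.26 Ω.

R1 ≈ 71.3 Ω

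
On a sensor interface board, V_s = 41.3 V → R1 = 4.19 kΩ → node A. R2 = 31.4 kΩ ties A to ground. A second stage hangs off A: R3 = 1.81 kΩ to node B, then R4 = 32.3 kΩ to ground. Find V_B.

V_B ≈ 31.1 V

Looking into the second stage from A: R3 + R4 = 34.11 kΩ appears in parallel with R2.
R2 ‖ (R3+R4) = 16.35 kΩ.
First divider: V_A = V_s · 16.35/(4.19 + 16.35) = 32.87 V.
Stage 2 is unloaded, so V_B = V_A · R4/(R3+R4) = 32.87 × 32.3/34.11 = 31.13 V.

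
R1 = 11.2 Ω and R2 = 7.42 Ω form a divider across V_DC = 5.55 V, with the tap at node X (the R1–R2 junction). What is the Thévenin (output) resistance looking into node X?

R_th ≈ 4.46 Ω

Looking into X with the source shorted: R_th = R1·R2/(R1+R2) = 11.20 × 7.42/18.62 = 4.463 Ω.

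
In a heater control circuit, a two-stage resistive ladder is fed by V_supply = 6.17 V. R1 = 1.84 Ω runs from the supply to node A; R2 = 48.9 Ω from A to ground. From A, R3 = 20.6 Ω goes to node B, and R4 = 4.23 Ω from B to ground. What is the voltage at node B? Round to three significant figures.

V_B ≈ 0.945 V

Looking into the second stage from A: R3 + R4 = 24.83 Ω appears in parallel with R2.
R2 ‖ (R3+R4) = 16.47 Ω.
First divider: V_A = V_supply · 16.47/(1.84 + 16.47) = 5.550 V.
Then the unloaded second divider: V_B = V_A × R4/(R3+R4) = 5.550 × 0.1704 = 0.9455 V.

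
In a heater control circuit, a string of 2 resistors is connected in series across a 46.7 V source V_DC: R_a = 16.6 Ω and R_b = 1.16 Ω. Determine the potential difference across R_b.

ΣR = 16.6 + 1.16 = 17.76 Ω.
By the voltage-divider rule, V = 46.7 × 1.160/17.76 = 3.050 V.

V ≈ 3.05 V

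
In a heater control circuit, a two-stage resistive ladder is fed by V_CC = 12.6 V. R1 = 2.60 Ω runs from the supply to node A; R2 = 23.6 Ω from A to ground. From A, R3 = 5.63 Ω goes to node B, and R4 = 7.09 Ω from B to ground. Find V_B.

V_B ≈ 5.34 V

Looking into the second stage from A: R3 + R4 = 12.72 Ω appears in parallel with R2.
Effective lower resistance at A: R2 ‖ 12.72 = 8.265 Ω.
First divider: V_A = V_CC · 8.265/(2.60 + 8.265) = 9.585 V.
V_B = V_A × 0.5574 = 5.343 V.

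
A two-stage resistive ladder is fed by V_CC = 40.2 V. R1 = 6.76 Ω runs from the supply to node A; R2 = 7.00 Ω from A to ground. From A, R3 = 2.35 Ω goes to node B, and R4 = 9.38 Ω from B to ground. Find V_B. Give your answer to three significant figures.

V_B ≈ 12.6 V

The second stage (R3 + R4 = 11.73 Ω) loads node A in parallel with R2.
R2 ‖ (R3+R4) = 4.384 Ω.
First divider: V_A = V_CC · 4.384/(6.76 + 4.384) = 15.81 V.
Then the unloaded second divider: V_B = V_A × R4/(R3+R4) = 15.81 × 0.7997 = 12.65 V.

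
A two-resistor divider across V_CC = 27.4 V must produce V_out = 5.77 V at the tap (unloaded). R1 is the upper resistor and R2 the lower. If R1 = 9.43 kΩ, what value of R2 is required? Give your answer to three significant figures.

R2 ≈ 2.52 kΩ

The divider ratio is R2/(R1+R2) = 5.77/27.4 = 0.2106.
Rearranging, R2 = R1·k/(1−k) = 9.43 × 0.2668 = 2.516 kΩ.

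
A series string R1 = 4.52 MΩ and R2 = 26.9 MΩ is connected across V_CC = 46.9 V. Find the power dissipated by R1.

ΣR = 31.42 MΩ → I = 46.9/31.42 = 1.493 µA.
P = I²R = 2.228 × 4.52 = 10.07 µW.

P ≈ 10.1 µW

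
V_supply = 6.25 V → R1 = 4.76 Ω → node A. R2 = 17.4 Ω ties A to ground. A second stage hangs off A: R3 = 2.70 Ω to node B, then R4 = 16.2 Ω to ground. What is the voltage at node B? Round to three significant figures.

V_B ≈ 3.51 V

The second stage (R3 + R4 = 18.90 Ω) loads node A in parallel with R2.
Effective lower resistance at A: R2 ‖ 18.90 = 9.060 Ω.
So V_A = 6.25 × 0.6556 = 4.097 V.
Then the unloaded second divider: V_B = V_A × R4/(R3+R4) = 4.097 × 0.8571 = 3.512 V.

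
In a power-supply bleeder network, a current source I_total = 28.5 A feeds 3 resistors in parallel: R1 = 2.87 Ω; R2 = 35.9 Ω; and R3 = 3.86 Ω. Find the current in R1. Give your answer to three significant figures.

I ≈ 15.6 A

Conductances: ΣG = 1/2.87 + 1/35.9 + 1/3.86 = 0.6354 (1/Ω).
Current divider: I(R1) = I_total · G_k/ΣG = 28.5 × (0.3484/0.6354) = 28.5 × 0.5484 = 15.63 A.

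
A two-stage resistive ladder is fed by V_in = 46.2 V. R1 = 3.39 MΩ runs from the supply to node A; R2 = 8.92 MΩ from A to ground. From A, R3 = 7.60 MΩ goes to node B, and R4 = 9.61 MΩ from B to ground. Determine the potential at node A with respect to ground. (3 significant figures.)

V_A ≈ 29.3 V

The second stage (R3 + R4 = 17.21 MΩ) loads node A in parallel with R2.
R2 ‖ (R3+R4) = 5.875 MΩ.
So V_A = 46.2 × 0.6341 = 29.30 V.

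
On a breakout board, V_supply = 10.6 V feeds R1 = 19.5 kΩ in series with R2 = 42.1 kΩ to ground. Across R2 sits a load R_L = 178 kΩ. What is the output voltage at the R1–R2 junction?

V_out ≈ 6.74 V

First combine the lower leg with the load: R2 ‖ R_L = 34.05 kΩ.
Now apply the divider: V_out = 10.6 × 0.6358 = 6.740 V.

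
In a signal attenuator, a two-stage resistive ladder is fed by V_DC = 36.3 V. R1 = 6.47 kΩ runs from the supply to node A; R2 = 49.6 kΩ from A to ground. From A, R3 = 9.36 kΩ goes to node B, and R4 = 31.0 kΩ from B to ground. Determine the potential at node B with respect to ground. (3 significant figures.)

The second stage (R3 + R4 = 40.36 kΩ) loads node A in parallel with R2.
R2 ‖ (R3+R4) = 22.25 kΩ.
First divider: V_A = V_DC · 22.25/(6.47 + 22.25) = 28.12 V.
Then the unloaded second divider: V_B = V_A × R4/(R3+R4) = 28.12 × 0.7681 = 21.60 V.

V_B ≈ 21.6 V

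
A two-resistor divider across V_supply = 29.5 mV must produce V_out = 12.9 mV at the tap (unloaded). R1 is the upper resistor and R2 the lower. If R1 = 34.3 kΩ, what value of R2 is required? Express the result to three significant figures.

R2 ≈ 26.7 kΩ

The divider ratio is R2/(R1+R2) = 12.9/29.5 = 0.4373.
Rearranging, R2 = R1·k/(1−k) = 34.3 × 0.7771 = 26.65 kΩ.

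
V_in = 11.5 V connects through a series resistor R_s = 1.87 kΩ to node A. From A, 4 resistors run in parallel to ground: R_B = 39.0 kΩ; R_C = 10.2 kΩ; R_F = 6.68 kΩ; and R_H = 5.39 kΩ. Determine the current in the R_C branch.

I ≈ 0.607 mA

Equivalent of the parallel group: R_p = 2.179 kΩ.
V_A = 11.5 × 2.179/4.049 = 6.189 V.
I(R_C) = V_A / R_C = 6.189/10.2 = 0.6068 mA.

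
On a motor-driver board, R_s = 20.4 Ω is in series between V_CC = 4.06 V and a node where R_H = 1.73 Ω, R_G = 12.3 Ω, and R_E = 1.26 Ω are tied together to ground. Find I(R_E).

Equivalent of the parallel group: R_p = 0.6882 Ω.
V_A = 4.06 × 0.6882/21.09 = 0.1325 V.
I(R_E) = V_A / R_E = 0.1325/1.26 = 0.1052 A.

I ≈ 0.105 A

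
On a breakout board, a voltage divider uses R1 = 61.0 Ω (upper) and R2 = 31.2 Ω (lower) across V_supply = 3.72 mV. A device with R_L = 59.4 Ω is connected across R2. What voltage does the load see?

R2 ‖ R_L = (31.2 × 59.4)/(31.2 + 59.4) = 20.46 Ω.
Voltage divider with the loaded lower leg: V_out = 3.72 × 20.46/(61.0 + 20.46) = 3.72 × 0.2511 = 0.9342 mV.
(Unloaded it would be 1.26 mV; the load pulls it down.)

V_out ≈ 0.934 mV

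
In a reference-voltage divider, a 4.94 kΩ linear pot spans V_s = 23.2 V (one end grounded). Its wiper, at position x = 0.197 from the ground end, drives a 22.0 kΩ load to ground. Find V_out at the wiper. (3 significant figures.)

V_out ≈ 4.41 V

Lower segment x·R_p = 0.9732 kΩ; upper segment (1−x)·R_p = 3.967 kΩ.
Lower segment in parallel with the load: 0.9732 ‖ 22.0 = 0.9320 kΩ.
V_out = 23.2 × 0.9320/(3.967 + 0.9320) = 4.414 V.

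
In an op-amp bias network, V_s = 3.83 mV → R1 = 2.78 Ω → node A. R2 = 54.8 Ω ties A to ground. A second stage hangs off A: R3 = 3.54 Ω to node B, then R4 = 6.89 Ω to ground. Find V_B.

V_B ≈ 1.92 mV

Looking into the second stage from A: R3 + R4 = 10.43 Ω appears in parallel with R2.
Effective lower resistance at A: R2 ‖ 10.43 = 8.762 Ω.
So V_A = 3.83 × 0.7591 = 2.908 mV.
Then the unloaded second divider: V_B = V_A × R4/(R3+R4) = 2.908 × 0.6606 = 1.921 mV.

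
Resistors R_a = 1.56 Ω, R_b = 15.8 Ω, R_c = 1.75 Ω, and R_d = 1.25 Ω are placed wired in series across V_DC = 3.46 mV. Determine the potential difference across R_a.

V ≈ 0.265 mV

Total series resistance ΣR = 1.56 + 15.8 + 1.75 + 1.25 = 20.36 Ω.
Voltage divider: V = V_DC · (1.560 / 20.36) = 3.46 × 0.07662 = 0.2651 mV.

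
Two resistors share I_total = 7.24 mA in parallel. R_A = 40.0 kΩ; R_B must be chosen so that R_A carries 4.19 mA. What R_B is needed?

The fraction through R_A equals R_B/(R_A+R_B).
With f = 0.5787, R_B = R_A · f/(1−f) = 40.0 × 1.374 = 54.95 kΩ.

R_B ≈ 55.0 kΩ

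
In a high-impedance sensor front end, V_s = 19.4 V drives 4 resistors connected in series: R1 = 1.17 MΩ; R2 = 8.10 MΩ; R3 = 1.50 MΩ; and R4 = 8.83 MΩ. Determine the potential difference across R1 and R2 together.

ΣR = 1.17 + 8.10 + 1.50 + 8.83 = 19.60 MΩ.
R_{R1..R2} = 1.17 + 8.10 = 9.270 MΩ.
Voltage divider: V = V_s · (9.270 / 19.60) = 19.4 × 0.4730 = 9.175 V.

V ≈ 9.18 V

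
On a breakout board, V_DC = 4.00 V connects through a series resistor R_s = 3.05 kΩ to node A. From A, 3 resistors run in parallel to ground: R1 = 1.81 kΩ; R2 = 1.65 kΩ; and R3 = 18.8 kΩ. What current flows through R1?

Combine the parallel branches: R_p = (1/1.81 + 1/1.65 + 1/18.8)⁻¹ = 0.8253 kΩ.
V_A by voltage divider: V_A = 4.00 × 0.8253/(3.05 + 0.8253) = 0.8518 V.
I(R1) = V_A / R1 = 0.8518/1.81 = 0.4706 mA.

I ≈ 0.471 mA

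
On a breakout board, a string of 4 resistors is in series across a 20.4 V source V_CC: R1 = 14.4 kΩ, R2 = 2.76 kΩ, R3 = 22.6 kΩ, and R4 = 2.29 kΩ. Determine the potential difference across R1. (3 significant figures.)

Series total: ΣR = 14.4 + 2.76 + 22.6 + 2.29 = 42.05 kΩ.
V = V_CC · R/ΣR = 20.4 × 0.3424 = 6.986 V.

V ≈ 6.99 V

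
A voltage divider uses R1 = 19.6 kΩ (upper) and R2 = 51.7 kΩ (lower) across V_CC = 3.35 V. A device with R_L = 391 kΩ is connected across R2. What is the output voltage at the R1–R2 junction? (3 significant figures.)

V_out ≈ 2.34 V

First combine the lower leg with the load: R2 ‖ R_L = 45.66 kΩ.
Voltage divider with the loaded lower leg: V_out = 3.35 × 45.66/(19.6 + 45.66) = 3.35 × 0.6997 = 2.344 V.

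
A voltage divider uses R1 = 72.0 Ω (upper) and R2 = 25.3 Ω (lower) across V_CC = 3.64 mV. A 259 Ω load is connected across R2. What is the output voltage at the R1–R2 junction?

First combine the lower leg with the load: R2 ‖ R_L = 23.05 Ω.
Then V_out = V_CC · R2'/(R1 + R2') = 3.64 × 23.05/95.05 = 0.8827 mV.
(Unloaded it would be 0.946 mV; the load pulls it down.)

V_out ≈ 0.883 mV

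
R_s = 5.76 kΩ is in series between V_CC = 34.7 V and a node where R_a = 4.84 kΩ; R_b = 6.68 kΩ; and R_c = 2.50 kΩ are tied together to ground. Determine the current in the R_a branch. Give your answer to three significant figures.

Parallel bank: R_p = 1/(1/4.84 + 1/6.68 + 1/2.50) = 1.322 kΩ.
V_A by voltage divider: V_A = 34.7 × 1.322/(5.76 + 1.322) = 6.478 V.
I(R_a) = V_A / R_a = 6.478/4.84 = 1.338 mA.

I ≈ 1.34 mA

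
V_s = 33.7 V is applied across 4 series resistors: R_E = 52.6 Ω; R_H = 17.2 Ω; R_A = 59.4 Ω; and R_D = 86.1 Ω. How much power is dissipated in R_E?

P ≈ 1.29 W

ΣR = 215.3 Ω → I = 33.7/215.3 = 0.1565 A.
P(R_E) = I²·R_E = (0.1565)² × 52.6 = 1.289 W.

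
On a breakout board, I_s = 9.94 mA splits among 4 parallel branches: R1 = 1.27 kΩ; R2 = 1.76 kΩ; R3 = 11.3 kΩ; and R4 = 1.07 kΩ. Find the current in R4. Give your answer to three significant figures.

I ≈ 3.91 mA

Conductances: ΣG = 1/1.27 + 1/1.76 + 1/11.3 + 1/1.07 = 2.379 (1/kΩ).
By the current-divider rule, I = I_s · G_k/ΣG = 9.94 × 0.3929 = 3.905 mA.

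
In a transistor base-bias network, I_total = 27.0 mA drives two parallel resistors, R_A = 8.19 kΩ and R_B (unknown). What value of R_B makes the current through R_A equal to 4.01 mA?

Two-branch current divider: I_A = I_total · R_B/(R_A + R_B).
With f = 0.1485, R_B = R_A · f/(1−f) = 8.19 × 0.1744 = 1.429 kΩ.

R_B ≈ 1.43 kΩ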